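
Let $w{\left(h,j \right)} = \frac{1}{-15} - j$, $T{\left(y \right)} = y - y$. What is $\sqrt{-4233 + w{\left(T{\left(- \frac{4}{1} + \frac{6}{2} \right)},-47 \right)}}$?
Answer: $\frac{i \sqrt{941865}}{15} \approx 64.7 i$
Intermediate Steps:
$T{\left(y \right)} = 0$
$w{\left(h,j \right)} = - \frac{1}{15} - j$
$\sqrt{-4233 + w{\left(T{\left(- \frac{4}{1} + \frac{6}{2} \right)},-47 \right)}} = \sqrt{-4233 - - \frac{704}{15}} = \sqrt{-4233 + \left(- \frac{1}{15} + 47\right)} = \sqrt{-4233 + \frac{704}{15}} = \sqrt{- \frac{62791}{15}} = \frac{i \sqrt{941865}}{15}$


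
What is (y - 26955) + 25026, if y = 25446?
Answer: 23517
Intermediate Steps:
(y - 26955) + 25026 = (25446 - 26955) + 25026 = -1509 + 25026 = 23517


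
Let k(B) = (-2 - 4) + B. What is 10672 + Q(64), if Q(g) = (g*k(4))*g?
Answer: 2480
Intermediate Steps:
k(B) = -6 + B
Q(g) = -2*g**2 (Q(g) = (g*(-6 + 4))*g = (g*(-2))*g = (-2*g)*g = -2*g**2)
10672 + Q(64) = 10672 - 2*64**2 = 10672 - 2*4096 = 10672 - 8192 = 2480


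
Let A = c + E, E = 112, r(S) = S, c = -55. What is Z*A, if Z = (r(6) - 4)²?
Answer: 228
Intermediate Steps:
A = 57 (A = -55 + 112 = 57)
Z = 4 (Z = (6 - 4)² = 2² = 4)
Z*A = 4*57 = 228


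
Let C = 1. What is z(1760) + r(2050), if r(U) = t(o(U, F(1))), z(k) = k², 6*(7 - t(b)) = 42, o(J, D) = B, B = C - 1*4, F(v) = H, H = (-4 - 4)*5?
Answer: 3097600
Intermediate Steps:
H = -40 (H = -8*5 = -40)
F(v) = -40
B = -3 (B = 1 - 1*4 = 1 - 4 = -3)
o(J, D) = -3
t(b) = 0 (t(b) = 7 - ⅙*42 = 7 - 7 = 0)
r(U) = 0
z(1760) + r(2050) = 1760² + 0 = 3097600 + 0 = 3097600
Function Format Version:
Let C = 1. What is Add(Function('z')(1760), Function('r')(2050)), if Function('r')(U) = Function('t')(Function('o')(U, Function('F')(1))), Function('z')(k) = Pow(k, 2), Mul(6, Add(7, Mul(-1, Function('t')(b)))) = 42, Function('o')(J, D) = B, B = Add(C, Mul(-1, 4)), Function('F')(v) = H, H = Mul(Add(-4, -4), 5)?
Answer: 3097600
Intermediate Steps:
H = -40 (H = Mul(-8, 5) = -40)
Function('F')(v) = -40
B = -3 (B = Add(1, Mul(-1, 4)) = Add(1, -4) = -3)
Function('o')(J, D) = -3
Function('t')(b) = 0 (Function('t')(b) = Add(7, Mul(Rational(-1, 6), 42)) = Add(7, -7) = 0)
Function('r')(U) = 0
Add(Function('z')(1760), Function('r')(2050)) = Add(Pow(1760, 2), 0) = Add(3097600, 0) = 3097600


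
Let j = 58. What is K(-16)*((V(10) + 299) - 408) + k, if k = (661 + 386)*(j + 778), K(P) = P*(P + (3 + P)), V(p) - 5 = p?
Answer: 831676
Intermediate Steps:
V(p) = 5 + p
K(P) = P*(3 + 2*P)
k = 875292 (k = (661 + 386)*(58 + 778) = 1047*836 = 875292)
K(-16)*((V(10) + 299) - 408) + k = (-16*(3 + 2*(-16)))*(((5 + 10) + 299) - 408) + 875292 = (-16*(3 - 32))*((15 + 299) - 408) + 875292 = (-16*(-29))*(314 - 408) + 875292 = 464*(-94) + 875292 = -43616 + 875292 = 831676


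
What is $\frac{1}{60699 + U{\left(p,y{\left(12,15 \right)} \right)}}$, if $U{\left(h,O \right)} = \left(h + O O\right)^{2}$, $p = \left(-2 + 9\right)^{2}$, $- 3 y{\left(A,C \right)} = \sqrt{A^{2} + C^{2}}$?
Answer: $\frac{1}{68799} \approx 1.4535 \cdot 10^{-5}$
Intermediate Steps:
$y{\left(A,C \right)} = - \frac{\sqrt{A^{2} + C^{2}}}{3}$
$p = 49$ ($p = 7^{2} = 49$)
$U{\left(h,O \right)} = \left(h + O^{2}\right)^{2}$
$\frac{1}{60699 + U{\left(p,y{\left(12,15 \right)} \right)}} = \frac{1}{60699 + \left(49 + \left(- \frac{\sqrt{12^{2} + 15^{2}}}{3}\right)^{2}\right)^{2}} = \frac{1}{60699 + \left(49 + \left(- \frac{\sqrt{144 + 225}}{3}\right)^{2}\right)^{2}} = \frac{1}{60699 + \left(49 + \left(- \frac{\sqrt{369}}{3}\right)^{2}\right)^{2}} = \frac{1}{60699 + \left(49 + \left(- \frac{3 \sqrt{41}}{3}\right)^{2}\right)^{2}} = \frac{1}{60699 + \left(49 + \left(- \sqrt{41}\right)^{2}\right)^{2}} = \frac{1}{60699 + \left(49 + 41\right)^{2}} = \frac{1}{60699 + 90^{2}} = \frac{1}{60699 + 8100} = \frac{1}{68799}$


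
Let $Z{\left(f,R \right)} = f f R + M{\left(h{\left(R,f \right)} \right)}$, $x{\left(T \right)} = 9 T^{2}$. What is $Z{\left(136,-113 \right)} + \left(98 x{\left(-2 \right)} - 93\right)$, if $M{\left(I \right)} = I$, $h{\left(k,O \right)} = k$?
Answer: $-2086726$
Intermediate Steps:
$Z{\left(f,R \right)} = R + R f^{2}$ ($Z{\left(f,R \right)} = f f R + R = f^{2} R + R = R f^{2} + R = R + R f^{2}$)
$Z{\left(136,-113 \right)} + \left(98 x{\left(-2 \right)} - 93\right) = - 113 \left(1 + 136^{2}\right) - \left(93 - 98 \cdot 9 \left(-2\right)^{2}\right) = - 113 \left(1 + 18496\right) - \left(93 - 98 \cdot 9 \cdot 4\right) = \left(-113\right) 18497 + \left(98 \cdot 36 - 93\right) = -2090161 + \left(3528 - 93\right) = -2090161 + 3435 = -2086726$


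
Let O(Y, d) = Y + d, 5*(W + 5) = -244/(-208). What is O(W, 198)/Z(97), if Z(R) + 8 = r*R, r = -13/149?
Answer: -7485909/637780 ≈ -11.737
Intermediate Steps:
r = -13/149 (r = -13*1/149 = -13/149 ≈ -0.087248)
Z(R) = -8 - 13*R/149
W = -1239/260 (W = -5 + (-244/(-208))/5 = -5 + (-244*(-1/208))/5 = -5 + (⅕)*(61/52) = -5 + 61/260 = -1239/260 ≈ -4.7654)
O(W, 198)/Z(97) = (-1239/260 + 198)/(-8 - 13/149*97) = 50241/(260*(-8 - 1261/149)) = 50241/(260*(-2453/149)) = (50241/260)*(-149/2453) = -7485909/637780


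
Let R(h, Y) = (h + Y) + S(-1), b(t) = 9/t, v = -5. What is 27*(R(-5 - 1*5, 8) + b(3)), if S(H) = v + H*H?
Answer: -81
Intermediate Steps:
S(H) = -5 + H**2 (S(H) = -5 + H*H = -5 + H**2)
R(h, Y) = -4 + Y + h (R(h, Y) = (h + Y) + (-5 + (-1)**2) = (Y + h) + (-5 + 1) = (Y + h) - 4 = -4 + Y + h)
27*(R(-5 - 1*5, 8) + b(3)) = 27*((-4 + 8 + (-5 - 1*5)) + 9/3) = 27*((-4 + 8 + (-5 - 5)) + 9*(1/3)) = 27*((-4 + 8 - 10) + 3) = 27*(-6 + 3) = 27*(-3) = -81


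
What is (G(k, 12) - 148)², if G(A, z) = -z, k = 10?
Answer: 25600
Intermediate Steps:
(G(k, 12) - 148)² = (-1*12 - 148)² = (-12 - 148)² = (-160)² = 25600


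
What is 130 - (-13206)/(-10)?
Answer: -5953/5 ≈ -1190.6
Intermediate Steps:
130 - (-13206)/(-10) = 130 - (-13206)*(-1)/10 = 130 - 142*93/10 = 130 - 6603/5 = -5953/5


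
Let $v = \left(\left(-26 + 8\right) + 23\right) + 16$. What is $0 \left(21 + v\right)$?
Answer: $0$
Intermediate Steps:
$v = 21$ ($v = \left(-18 + 23\right) + 16 = 5 + 16 = 21$)
$0 \left(21 + v\right) = 0 \left(21 + 21\right) = 0 \cdot 42 = 0$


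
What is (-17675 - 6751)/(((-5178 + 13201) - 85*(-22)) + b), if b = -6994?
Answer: -24426/2899 ≈ -8.4257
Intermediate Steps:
(-17675 - 6751)/(((-5178 + 13201) - 85*(-22)) + b) = (-17675 - 6751)/(((-5178 + 13201) - 85*(-22)) - 6994) = -24426/((8023 + 1870) - 6994) = -24426/(9893 - 6994) = -24426/2899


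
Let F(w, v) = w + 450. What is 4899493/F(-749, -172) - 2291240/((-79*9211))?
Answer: -3564524091057/217573031 ≈ -16383.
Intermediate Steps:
F(w, v) = 450 + w
4899493/F(-749, -172) - 2291240/((-79*9211)) = 4899493/(450 - 749) - 2291240/((-79*9211)) = 4899493/(-299) - 2291240/(-727669) = 4899493*(-1/299) - 2291240*(-1/727669) = -4899493/299 + 2291240/727669 = -3564524091057/217573031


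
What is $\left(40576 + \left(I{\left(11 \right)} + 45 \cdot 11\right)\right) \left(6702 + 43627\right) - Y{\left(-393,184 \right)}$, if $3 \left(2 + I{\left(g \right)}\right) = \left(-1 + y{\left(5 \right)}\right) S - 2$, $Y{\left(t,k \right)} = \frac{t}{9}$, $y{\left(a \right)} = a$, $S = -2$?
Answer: $\frac{6200381944}{3} \approx 2.0668 \cdot 10^{9}$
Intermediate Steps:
$Y{\left(t,k \right)} = \frac{t}{9}$ ($Y{\left(t,k \right)} = t \frac{1}{9} = \frac{t}{9}$)
$I{\left(g \right)} = - \frac{16}{3}$ ($I{\left(g \right)} = -2 + \frac{\left(-1 + 5\right) \left(-2\right) - 2}{3} = -2 + \frac{4 \left(-2\right) - 2}{3} = -2 + \frac{-8 - 2}{3} = -2 + \frac{1}{3} \left(-10\right) = -2 - \frac{10}{3} = - \frac{16}{3}$)
$\left(40576 + \left(I{\left(11 \right)} + 45 \cdot 11\right)\right) \left(6702 + 43627\right) - Y{\left(-393,184 \right)} = \left(40576 + \left(- \frac{16}{3} + 45 \cdot 11\right)\right) \left(6702 + 43627\right) - \frac{1}{9} \left(-393\right) = \left(40576 + \left(- \frac{16}{3} + 495\right)\right) 50329 - - \frac{131}{3} = \left(40576 + \frac{1469}{3}\right) 50329 + \frac{131}{3} = \frac{123197}{3} \cdot 50329 + \frac{131}{3} = \frac{6200381813}{3} + \frac{131}{3} = \frac{6200381944}{3}$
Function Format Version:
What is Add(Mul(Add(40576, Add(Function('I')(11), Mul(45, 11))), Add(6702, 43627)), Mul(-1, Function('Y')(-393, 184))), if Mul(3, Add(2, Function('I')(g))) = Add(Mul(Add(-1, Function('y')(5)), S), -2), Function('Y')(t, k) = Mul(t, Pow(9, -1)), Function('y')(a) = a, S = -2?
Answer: Rational(6200381944, 3) ≈ 2.0668e+9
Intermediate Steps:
Function('Y')(t, k) = Mul(Rational(1, 9), t) (Function('Y')(t, k) = Mul(t, Rational(1, 9)) = Mul(Rational(1, 9), t))
Function('I')(g) = Rational(-16, 3) (Function('I')(g) = Add(-2, Mul(Rational(1, 3), Add(Mul(Add(-1, 5), -2), -2))) = Add(-2, Mul(Rational(1, 3), Add(Mul(4, -2), -2))) = Add(-2, Mul(Rational(1, 3), Add(-8, -2))) = Add(-2, Mul(Rational(1, 3), -10)) = Add(-2, Rational(-10, 3)) = Rational(-16, 3))
Add(Mul(Add(40576, Add(Function('I')(11), Mul(45, 11))), Add(6702, 43627)), Mul(-1, Function('Y')(-393, 184))) = Add(Mul(Add(40576, Add(Rational(-16, 3), Mul(45, 11))), Add(6702, 43627)), Mul(-1, Mul(Rational(1, 9), -393))) = Add(Mul(Add(40576, Add(Rational(-16, 3), 495)), 50329), Mul(-1, Rational(-131, 3))) = Add(Mul(Add(40576, Rational(1469, 3)), 50329), Rational(131, 3)) = Add(Mul(Rational(123197, 3), 50329), Rational(131, 3)) = Add(Rational(6200381813, 3), Rational(131, 3)) = Rational(6200381944, 3)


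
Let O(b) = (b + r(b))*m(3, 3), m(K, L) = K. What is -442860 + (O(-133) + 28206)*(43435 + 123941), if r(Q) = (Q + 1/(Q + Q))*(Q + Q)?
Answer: 22418568084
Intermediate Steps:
r(Q) = 2*Q*(Q + 1/(2*Q)) (r(Q) = (Q + 1/(2*Q))*(2*Q) = 2*Q*(Q + 1/(2*Q)))
O(b) = 3 + 3*b + 6*b² (O(b) = (b + (1 + 2*b²))*3 = (1 + b + 2*b²)*3 = 3 + 3*b + 6*b²)
-442860 + (O(-133) + 28206)*(43435 + 123941) = -442860 + ((3 + 3*(-133) + 6*(-133)²) + 28206)*(43435 + 123941) = -442860 + ((3 - 399 + 6*17689) + 28206)*167376 = -442860 + ((3 - 399 + 106134) + 28206)*167376 = -442860 + (105738 + 28206)*167376 = -442860 + 133944*167376 = -442860 + 22419010944 = 22418568084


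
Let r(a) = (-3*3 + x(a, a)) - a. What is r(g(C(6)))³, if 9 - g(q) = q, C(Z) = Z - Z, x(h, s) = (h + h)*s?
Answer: 2985984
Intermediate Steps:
x(h, s) = 2*h*s (x(h, s) = (2*h)*s = 2*h*s)
C(Z) = 0
g(q) = 9 - q
r(a) = -9 - a + 2*a² (r(a) = (-3*3 + 2*a*a) - a = (-9 + 2*a²) - a = -9 - a + 2*a²)
r(g(C(6)))³ = (-9 - (9 - 1*0) + 2*(9 - 1*0)²)³ = (-9 - (9 + 0) + 2*(9 + 0)²)³ = (-9 - 1*9 + 2*9²)³ = (-9 - 9 + 2*81)³ = (-9 - 9 + 162)³ = 144³ = 2985984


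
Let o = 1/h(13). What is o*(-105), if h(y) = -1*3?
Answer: 35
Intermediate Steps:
h(y) = -3
o = -⅓ (o = 1/(-3) = -⅓ ≈ -0.33333)
o*(-105) = -⅓*(-105) = 35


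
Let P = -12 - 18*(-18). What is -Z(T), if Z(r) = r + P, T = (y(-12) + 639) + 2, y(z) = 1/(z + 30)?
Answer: -17155/18 ≈ -953.06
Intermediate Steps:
y(z) = 1/(30 + z)
T = 11539/18 (T = (1/(30 - 12) + 639) + 2 = (1/18 + 639) + 2 = 11503/18 + 2 = 11539/18 ≈ 641.06)
P = 312 (P = -12 + 324 = 312)
Z(r) = 312 + r (Z(r) = r + 312 = 312 + r)
-Z(T) = -(312 + 11539/18) = -1*17155/18 = -17155/18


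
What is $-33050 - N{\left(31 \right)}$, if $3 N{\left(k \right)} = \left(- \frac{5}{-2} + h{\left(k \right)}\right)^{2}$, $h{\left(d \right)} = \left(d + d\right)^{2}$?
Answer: $- \frac{59578849}{12} \approx -4.9649 \cdot 10^{6}$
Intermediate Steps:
$h{\left(d \right)} = 4 d^{2}$ ($h{\left(d \right)} = \left(2 d\right)^{2} = 4 d^{2}$)
$N{\left(k \right)} = \frac{\left(\frac{5}{2} + 4 k^{2}\right)^{2}}{3}$ ($N{\left(k \right)} = \frac{\left(- \frac{5}{-2} + 4 k^{2}\right)^{2}}{3} = \frac{\left(\left(-5\right) \left(- \frac{1}{2}\right) + 4 k^{2}\right)^{2}}{3} = \frac{\left(\frac{5}{2} + 4 k^{2}\right)^{2}}{3}$)
$-33050 - N{\left(31 \right)} = -33050 - \frac{\left(5 + 8 \cdot 31^{2}\right)^{2}}{12} = -33050 - \frac{\left(5 + 8 \cdot 961\right)^{2}}{12} = -33050 - \frac{\left(5 + 7688\right)^{2}}{12} = -33050 - \frac{7693^{2}}{12} = -33050 - \frac{1}{12} \cdot 59182249 = -33050 - \frac{59182249}{12} = - \frac{59578849}{12}$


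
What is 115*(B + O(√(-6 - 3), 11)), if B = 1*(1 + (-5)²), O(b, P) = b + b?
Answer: 2990 + 690*I ≈ 2990.0 + 690.0*I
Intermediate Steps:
O(b, P) = 2*b
B = 26 (B = 1*(1 + 25) = 1*26 = 26)
115*(B + O(√(-6 - 3), 11)) = 115*(26 + 2*√(-6 - 3)) = 115*(26 + 2*√(-9)) = 115*(26 + 2*(3*I)) = 115*(26 + 6*I) = 2990 + 690*I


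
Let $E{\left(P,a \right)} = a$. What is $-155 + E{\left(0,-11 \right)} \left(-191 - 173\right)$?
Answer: $3849$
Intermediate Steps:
$-155 + E{\left(0,-11 \right)} \left(-191 - 173\right) = -155 - 11 \left(-191 - 173\right) = -155 - -4004 = -155 + 4004 = 3849$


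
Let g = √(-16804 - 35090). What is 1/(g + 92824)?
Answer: 46412/4308173435 - 93*I*√6/8616346870 ≈ 1.0773e-5 - 2.6438e-8*I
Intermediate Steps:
g = 93*I*√6 (g = √(-51894) = 93*I*√6 ≈ 227.8*I)
1/(g + 92824) = 1/(93*I*√6 + 92824) = 1/(92824 + 93*I*√6)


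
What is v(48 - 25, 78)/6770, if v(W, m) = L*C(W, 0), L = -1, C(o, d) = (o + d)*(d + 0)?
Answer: 0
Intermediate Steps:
C(o, d) = d*(d + o) (C(o, d) = (d + o)*d = d*(d + o))
v(W, m) = 0 (v(W, m) = -0*(0 + W) = -0*W = -1*0 = 0)
v(48 - 25, 78)/6770 = 0/6770 = 0*(1/6770) = 0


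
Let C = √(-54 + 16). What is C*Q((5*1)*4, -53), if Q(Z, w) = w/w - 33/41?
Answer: 8*I*√38/41 ≈ 1.2028*I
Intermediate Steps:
C = I*√38 (C = √(-38) = I*√38 ≈ 6.1644*I)
Q(Z, w) = 8/41 (Q(Z, w) = 1 - 33*1/41 = 1 - 33/41 = 8/41)
C*Q((5*1)*4, -53) = (I*√38)*(8/41) = 8*I*√38/41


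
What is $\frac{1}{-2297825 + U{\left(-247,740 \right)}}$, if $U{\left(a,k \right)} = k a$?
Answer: $- \frac{1}{2480605} \approx -4.0313 \cdot 10^{-7}$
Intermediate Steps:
$U{\left(a,k \right)} = a k$
$\frac{1}{-2297825 + U{\left(-247,740 \right)}} = \frac{1}{-2297825 - 182780} = \frac{1}{-2480605} = - \frac{1}{2480605}$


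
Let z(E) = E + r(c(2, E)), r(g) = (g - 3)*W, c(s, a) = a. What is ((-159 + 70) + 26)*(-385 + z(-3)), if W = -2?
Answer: 23688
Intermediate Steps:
r(g) = 6 - 2*g (r(g) = (g - 3)*(-2) = (-3 + g)*(-2) = 6 - 2*g)
z(E) = 6 - E (z(E) = E + (6 - 2*E) = 6 - E)
((-159 + 70) + 26)*(-385 + z(-3)) = ((-159 + 70) + 26)*(-385 + (6 - 1*(-3))) = (-89 + 26)*(-385 + (6 + 3)) = -63*(-385 + 9) = -63*(-376) = 23688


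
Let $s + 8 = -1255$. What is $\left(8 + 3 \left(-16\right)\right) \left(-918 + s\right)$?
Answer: $87240$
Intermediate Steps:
$s = -1263$ ($s = -8 - 1255 = -1263$)
$\left(8 + 3 \left(-16\right)\right) \left(-918 + s\right) = \left(8 + 3 \left(-16\right)\right) \left(-918 - 1263\right) = \left(8 - 48\right) \left(-2181\right) = \left(-40\right) \left(-2181\right) = 87240$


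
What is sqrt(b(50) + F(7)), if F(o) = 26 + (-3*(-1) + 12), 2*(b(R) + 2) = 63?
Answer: sqrt(282)/2 ≈ 8.3964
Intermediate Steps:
b(R) = 59/2 (b(R) = -2 + (1/2)*63 = -2 + 63/2 = 59/2)
F(o) = 41 (F(o) = 26 + (3 + 12) = 26 + 15 = 41)
sqrt(b(50) + F(7)) = sqrt(59/2 + 41) = sqrt(141/2) = sqrt(282)/2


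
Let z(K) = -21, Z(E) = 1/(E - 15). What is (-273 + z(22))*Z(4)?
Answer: 294/11 ≈ 26.727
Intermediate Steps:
Z(E) = 1/(-15 + E)
(-273 + z(22))*Z(4) = (-273 - 21)/(-15 + 4) = -294/(-11) = -294*(-1/11) = 294/11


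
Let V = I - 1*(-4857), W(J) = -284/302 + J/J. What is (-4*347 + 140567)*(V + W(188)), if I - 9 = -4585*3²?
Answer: -764961186960/151 ≈ -5.0660e+9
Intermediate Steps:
I = -41256 (I = 9 - 4585*3² = 9 - 4585*9 = 9 - 41265 = -41256)
W(J) = 9/151 (W(J) = -284*1/302 + 1 = -142/151 + 1 = 9/151)
V = -36399 (V = -41256 - 1*(-4857) = -41256 + 4857 = -36399)
(-4*347 + 140567)*(V + W(188)) = (-4*347 + 140567)*(-36399 + 9/151) = (-1388 + 140567)*(-5496240/151) = 139179*(-5496240/151) = -764961186960/151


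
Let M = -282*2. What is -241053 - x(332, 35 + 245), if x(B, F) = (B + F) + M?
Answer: -241101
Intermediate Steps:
M = -564
x(B, F) = -564 + B + F (x(B, F) = (B + F) - 564 = -564 + B + F)
-241053 - x(332, 35 + 245) = -241053 - (-564 + 332 + (35 + 245)) = -241053 - (-564 + 332 + 280) = -241053 - 1*48 = -241053 - 48 = -241101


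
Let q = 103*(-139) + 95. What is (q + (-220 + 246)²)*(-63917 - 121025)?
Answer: 2505224332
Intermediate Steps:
q = -14222 (q = -14317 + 95 = -14222)
(q + (-220 + 246)²)*(-63917 - 121025) = (-14222 + (-220 + 246)²)*(-63917 - 121025) = (-14222 + 26²)*(-184942) = (-14222 + 676)*(-184942) = -13546*(-184942) = 2505224332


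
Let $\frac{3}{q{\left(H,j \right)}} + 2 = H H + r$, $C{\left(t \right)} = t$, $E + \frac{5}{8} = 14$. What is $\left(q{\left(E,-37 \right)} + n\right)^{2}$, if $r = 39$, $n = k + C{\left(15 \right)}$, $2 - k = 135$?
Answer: $\frac{2657597685796}{190909489} \approx 13921.0$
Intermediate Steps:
$k = -133$ ($k = 2 - 135 = -133$)
$E = \frac{107}{8}$ ($E = - \frac{5}{8} + 14 = \frac{107}{8} \approx 13.375$)
$n = -118$ ($n = -133 + 15 = -118$)
$q{\left(H,j \right)} = \frac{3}{37 + H^{2}}$ ($q{\left(H,j \right)} = \frac{3}{-2 + \left(H H + 39\right)} = \frac{3}{-2 + \left(H^{2} + 39\right)} = \frac{3}{-2 + \left(39 + H^{2}\right)} = \frac{3}{37 + H^{2}}$)
$\left(q{\left(E,-37 \right)} + n\right)^{2} = \left(\frac{3}{37 + \left(\frac{107}{8}\right)^{2}} - 118\right)^{2} = \left(\frac{3}{37 + \frac{11449}{64}} - 118\right)^{2} = \left(\frac{3}{\frac{13817}{64}} - 118\right)^{2} = \left(3 \cdot \frac{64}{13817} - 118\right)^{2} = \left(\frac{192}{13817} - 118\right)^{2} = \left(- \frac{1630214}{13817}\right)^{2} = \frac{2657597685796}{190909489}$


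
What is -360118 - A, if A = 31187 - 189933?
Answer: -201372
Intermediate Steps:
A = -158746
-360118 - A = -360118 - 1*(-158746) = -360118 + 158746 = -201372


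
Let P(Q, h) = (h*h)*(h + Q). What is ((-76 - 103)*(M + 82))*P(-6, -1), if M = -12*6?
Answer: 12530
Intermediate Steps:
M = -72
P(Q, h) = h**2*(Q + h)
((-76 - 103)*(M + 82))*P(-6, -1) = ((-76 - 103)*(-72 + 82))*((-1)**2*(-6 - 1)) = (-179*10)*(1*(-7)) = -1790*(-7) = 12530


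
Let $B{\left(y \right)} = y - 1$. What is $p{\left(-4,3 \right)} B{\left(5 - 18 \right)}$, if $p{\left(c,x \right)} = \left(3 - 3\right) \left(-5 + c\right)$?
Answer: $0$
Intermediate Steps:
$p{\left(c,x \right)} = 0$ ($p{\left(c,x \right)} = 0 \left(-5 + c\right) = 0$)
$B{\left(y \right)} = -1 + y$ ($B{\left(y \right)} = y - 1 = -1 + y$)
$p{\left(-4,3 \right)} B{\left(5 - 18 \right)} = 0 \left(-1 + \left(5 - 18\right)\right) = 0 \left(-1 - 13\right) = 0 \left(-14\right) = 0$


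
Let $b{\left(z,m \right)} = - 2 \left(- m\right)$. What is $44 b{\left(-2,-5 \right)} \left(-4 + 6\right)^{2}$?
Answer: $-1760$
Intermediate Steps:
$b{\left(z,m \right)} = 2 m$
$44 b{\left(-2,-5 \right)} \left(-4 + 6\right)^{2} = 44 \cdot 2 \left(-5\right) \left(-4 + 6\right)^{2} = 44 \left(-10\right) 2^{2} = \left(-440\right) 4 = -1760$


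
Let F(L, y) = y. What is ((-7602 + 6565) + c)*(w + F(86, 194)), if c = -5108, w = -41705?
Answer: 255085095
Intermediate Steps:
((-7602 + 6565) + c)*(w + F(86, 194)) = ((-7602 + 6565) - 5108)*(-41705 + 194) = (-1037 - 5108)*(-41511) = -6145*(-41511) = 255085095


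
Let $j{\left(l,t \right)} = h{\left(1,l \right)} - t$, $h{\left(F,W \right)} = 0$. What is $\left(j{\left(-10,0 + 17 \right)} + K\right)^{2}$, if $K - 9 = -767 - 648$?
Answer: $2024929$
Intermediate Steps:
$K = -1406$ ($K = 9 - 1415 = -1406$)
$j{\left(l,t \right)} = - t$ ($j{\left(l,t \right)} = 0 - t = - t$)
$\left(j{\left(-10,0 + 17 \right)} + K\right)^{2} = \left(- (0 + 17) - 1406\right)^{2} = \left(\left(-1\right) 17 - 1406\right)^{2} = \left(-17 - 1406\right)^{2} = \left(-1423\right)^{2} = 2024929$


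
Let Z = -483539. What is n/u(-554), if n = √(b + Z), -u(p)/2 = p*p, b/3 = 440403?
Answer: -√837670/613832 ≈ -0.0014910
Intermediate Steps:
b = 1321209 (b = 3*440403 = 1321209)
u(p) = -2*p² (u(p) = -2*p*p = -2*p²)
n = √837670 (n = √(1321209 - 483539) = √837670 ≈ 915.24)
n/u(-554) = √837670/((-2*(-554)²)) = √837670/((-2*306916)) = √837670/(-613832) = √837670*(-1/613832) = -√837670/613832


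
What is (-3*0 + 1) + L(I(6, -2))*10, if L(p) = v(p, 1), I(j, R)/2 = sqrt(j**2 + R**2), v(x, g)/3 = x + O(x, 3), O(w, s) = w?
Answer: 1 + 240*sqrt(10) ≈ 759.95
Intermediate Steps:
v(x, g) = 6*x (v(x, g) = 3*(x + x) = 3*(2*x) = 6*x)
I(j, R) = 2*sqrt(R**2 + j**2) (I(j, R) = 2*sqrt(j**2 + R**2) = 2*sqrt(R**2 + j**2))
L(p) = 6*p
(-3*0 + 1) + L(I(6, -2))*10 = (-3*0 + 1) + (6*(2*sqrt((-2)**2 + 6**2)))*10 = (0 + 1) + (6*(2*sqrt(4 + 36)))*10 = 1 + (6*(2*sqrt(40)))*10 = 1 + (6*(2*(2*sqrt(10))))*10 = 1 + (6*(4*sqrt(10)))*10 = 1 + (24*sqrt(10))*10 = 1 + 240*sqrt(10)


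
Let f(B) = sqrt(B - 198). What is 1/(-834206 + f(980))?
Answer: -417103/347949824827 - sqrt(782)/695899649654 ≈ -1.1988e-6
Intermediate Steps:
f(B) = sqrt(-198 + B)
1/(-834206 + f(980)) = 1/(-834206 + sqrt(-198 + 980)) = 1/(-834206 + sqrt(782))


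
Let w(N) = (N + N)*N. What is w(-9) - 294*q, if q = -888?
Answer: 261234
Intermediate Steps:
w(N) = 2*N**2 (w(N) = (2*N)*N = 2*N**2)
w(-9) - 294*q = 2*(-9)**2 - 294*(-888) = 2*81 + 261072 = 162 + 261072 = 261234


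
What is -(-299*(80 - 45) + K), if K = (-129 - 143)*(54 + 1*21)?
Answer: 30865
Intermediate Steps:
K = -20400 (K = -272*(54 + 21) = -272*75 = -20400)
-(-299*(80 - 45) + K) = -(-299*(80 - 45) - 20400) = -(-299*35 - 20400) = -(-10465 - 20400) = -1*(-30865) = 30865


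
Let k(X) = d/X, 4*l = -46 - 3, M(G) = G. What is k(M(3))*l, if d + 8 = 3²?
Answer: -49/12 ≈ -4.0833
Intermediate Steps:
l = -49/4 (l = (-46 - 3)/4 = (¼)*(-49) = -49/4 ≈ -12.250)
d = 1 (d = -8 + 3² = -8 + 9 = 1)
k(X) = 1/X
k(M(3))*l = -49/4/3 = (⅓)*(-49/4) = -49/12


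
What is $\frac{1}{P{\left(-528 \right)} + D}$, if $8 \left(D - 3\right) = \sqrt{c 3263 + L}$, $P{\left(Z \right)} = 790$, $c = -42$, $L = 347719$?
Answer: $\frac{50752}{40035663} - \frac{8 \sqrt{210673}}{40035663} \approx 0.001176$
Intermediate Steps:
$D = 3 + \frac{\sqrt{210673}}{8}$ ($D = 3 + \frac{\sqrt{\left(-42\right) 3263 + 347719}}{8} = 3 + \frac{\sqrt{-137046 + 347719}}{8} = 3 + \frac{\sqrt{210673}}{8} \approx 60.374$)
$\frac{1}{P{\left(-528 \right)} + D} = \frac{1}{790 + \left(3 + \frac{\sqrt{210673}}{8}\right)} = \frac{1}{793 + \frac{\sqrt{210673}}{8}}$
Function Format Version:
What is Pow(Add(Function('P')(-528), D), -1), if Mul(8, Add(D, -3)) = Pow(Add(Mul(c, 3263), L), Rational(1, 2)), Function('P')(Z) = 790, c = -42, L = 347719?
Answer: Add(Rational(50752, 40035663), Mul(Rational(-8, 40035663), Pow(210673, Rational(1, 2)))) ≈ 0.0011760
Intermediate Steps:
D = Add(3, Mul(Rational(1, 8), Pow(210673, Rational(1, 2)))) (D = Add(3, Mul(Rational(1, 8), Pow(Add(Mul(-42, 3263), 347719), Rational(1, 2)))) = Add(3, Mul(Rational(1, 8), Pow(Add(-137046, 347719), Rational(1, 2)))) = Add(3, Mul(Rational(1, 8), Pow(210673, Rational(1, 2)))) ≈ 60.374)
Pow(Add(Function('P')(-528), D), -1) = Pow(Add(790, Add(3, Mul(Rational(1, 8), Pow(210673, Rational(1, 2))))), -1) = Pow(Add(793, Mul(Rational(1, 8), Pow(210673, Rational(1, 2)))), -1)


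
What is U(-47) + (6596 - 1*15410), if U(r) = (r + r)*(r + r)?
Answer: 22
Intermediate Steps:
U(r) = 4*r**2 (U(r) = (2*r)*(2*r) = 4*r**2)
U(-47) + (6596 - 1*15410) = 4*(-47)**2 + (6596 - 1*15410) = 4*2209 + (6596 - 15410) = 8836 - 8814 = 22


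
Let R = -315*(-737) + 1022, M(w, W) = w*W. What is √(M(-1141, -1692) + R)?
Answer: √2163749 ≈ 1471.0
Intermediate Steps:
M(w, W) = W*w
R = 233177 (R = 232155 + 1022 = 233177)
√(M(-1141, -1692) + R) = √(-1692*(-1141) + 233177) = √(1930572 + 233177) = √2163749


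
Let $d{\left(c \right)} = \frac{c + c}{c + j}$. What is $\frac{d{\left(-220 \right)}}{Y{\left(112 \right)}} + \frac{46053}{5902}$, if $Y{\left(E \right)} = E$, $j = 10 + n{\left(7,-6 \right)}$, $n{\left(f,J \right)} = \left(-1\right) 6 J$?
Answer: $\frac{56254859}{7188636} \approx 7.8255$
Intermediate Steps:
$n{\left(f,J \right)} = - 6 J$
$j = 46$ ($j = 10 - -36 = 10 + 36 = 46$)
$d{\left(c \right)} = \frac{2 c}{46 + c}$ ($d{\left(c \right)} = \frac{c + c}{c + 46} = \frac{2 c}{46 + c}$)
$\frac{d{\left(-220 \right)}}{Y{\left(112 \right)}} + \frac{46053}{5902} = \frac{2 \left(-220\right) \frac{1}{46 - 220}}{112} + \frac{46053}{5902} = 2 \left(-220\right) \frac{1}{-174} \cdot \frac{1}{112} + 46053 \cdot \frac{1}{5902} = 2 \left(-220\right) \left(- \frac{1}{174}\right) \frac{1}{112} + \frac{46053}{5902} = \frac{220}{87} \cdot \frac{1}{112} + \frac{46053}{5902} = \frac{55}{2436} + \frac{46053}{5902} = \frac{56254859}{7188636}$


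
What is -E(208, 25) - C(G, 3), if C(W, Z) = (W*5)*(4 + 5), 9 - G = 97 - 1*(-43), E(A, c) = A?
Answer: 5687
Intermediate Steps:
G = -131 (G = 9 - (97 - 1*(-43)) = 9 - (97 + 43) = 9 - 1*140 = 9 - 140 = -131)
C(W, Z) = 45*W (C(W, Z) = (5*W)*9 = 45*W)
-E(208, 25) - C(G, 3) = -1*208 - 45*(-131) = -208 - 1*(-5895) = -208 + 5895 = 5687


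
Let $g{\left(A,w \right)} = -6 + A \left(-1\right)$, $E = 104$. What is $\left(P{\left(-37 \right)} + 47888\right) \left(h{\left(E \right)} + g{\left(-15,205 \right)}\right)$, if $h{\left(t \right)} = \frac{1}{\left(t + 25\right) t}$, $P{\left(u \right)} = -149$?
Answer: $\frac{1921415185}{4472} \approx 4.2965 \cdot 10^{5}$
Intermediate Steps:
$g{\left(A,w \right)} = -6 - A$
$h{\left(t \right)} = \frac{1}{t \left(25 + t\right)}$ ($h{\left(t \right)} = \frac{1}{\left(25 + t\right) t} = \frac{1}{t \left(25 + t\right)}$)
$\left(P{\left(-37 \right)} + 47888\right) \left(h{\left(E \right)} + g{\left(-15,205 \right)}\right) = \left(-149 + 47888\right) \left(\frac{1}{104 \left(25 + 104\right)} - -9\right) = 47739 \left(\frac{1}{104 \cdot 129} + \left(-6 + 15\right)\right) = 47739 \left(\frac{1}{104} \cdot \frac{1}{129} + 9\right) = 47739 \left(\frac{1}{13416} + 9\right) = 47739 \cdot \frac{120745}{13416} = \frac{1921415185}{4472}$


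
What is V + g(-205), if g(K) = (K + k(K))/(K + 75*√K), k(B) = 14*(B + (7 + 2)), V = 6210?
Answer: 36207249/5830 + 8847*I*√205/47806 ≈ 6210.5 + 2.6497*I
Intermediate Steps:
k(B) = 126 + 14*B (k(B) = 14*(B + 9) = 14*(9 + B) = 126 + 14*B)
g(K) = (126 + 15*K)/(K + 75*√K) (g(K) = (K + (126 + 14*K))/(K + 75*√K) = (126 + 15*K)/(K + 75*√K))
V + g(-205) = 6210 + 3*(42 + 5*(-205))/(-205 + 75*√(-205)) = 6210 + 3*(42 - 1025)/(-205 + 75*(I*√205)) = 6210 + 3*(-983)/(-205 + 75*I*√205) = 6210 - 2949/(-205 + 75*I*√205)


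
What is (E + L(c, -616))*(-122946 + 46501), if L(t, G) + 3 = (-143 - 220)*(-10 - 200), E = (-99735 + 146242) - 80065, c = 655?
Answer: -3261831705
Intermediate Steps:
E = -33558 (E = 46507 - 80065 = -33558)
L(t, G) = 76227 (L(t, G) = -3 + (-143 - 220)*(-10 - 200) = -3 - 363*(-210) = -3 + 76230 = 76227)
(E + L(c, -616))*(-122946 + 46501) = (-33558 + 76227)*(-122946 + 46501) = 42669*(-76445) = -3261831705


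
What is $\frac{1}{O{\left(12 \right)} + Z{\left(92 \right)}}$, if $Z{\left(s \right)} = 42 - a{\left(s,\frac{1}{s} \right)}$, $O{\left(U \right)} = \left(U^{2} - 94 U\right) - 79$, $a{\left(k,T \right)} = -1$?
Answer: $- \frac{1}{1020} \approx -0.00098039$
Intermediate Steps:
$O{\left(U \right)} = -79 + U^{2} - 94 U$
$Z{\left(s \right)} = 43$ ($Z{\left(s \right)} = 42 - -1 = 42 + 1 = 43$)
$\frac{1}{O{\left(12 \right)} + Z{\left(92 \right)}} = \frac{1}{\left(-79 + 12^{2} - 1128\right) + 43} = \frac{1}{\left(-79 + 144 - 1128\right) + 43} = \frac{1}{-1063 + 43} = \frac{1}{-1020} = - \frac{1}{1020}$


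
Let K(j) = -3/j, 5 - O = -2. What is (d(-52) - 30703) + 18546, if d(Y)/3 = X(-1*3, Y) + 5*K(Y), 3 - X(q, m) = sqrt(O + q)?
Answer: -631963/52 ≈ -12153.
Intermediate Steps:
O = 7 (O = 5 - 1*(-2) = 5 + 2 = 7)
X(q, m) = 3 - sqrt(7 + q)
d(Y) = 3 - 45/Y (d(Y) = 3*((3 - sqrt(7 - 1*3)) + 5*(-3/Y)) = 3*((3 - sqrt(7 - 3)) - 15/Y) = 3*((3 - sqrt(4)) - 15/Y) = 3*((3 - 1*2) - 15/Y) = 3*((3 - 2) - 15/Y) = 3*(1 - 15/Y) = 3 - 45/Y)
(d(-52) - 30703) + 18546 = ((3 - 45/(-52)) - 30703) + 18546 = ((3 - 45*(-1/52)) - 30703) + 18546 = ((3 + 45/52) - 30703) + 18546 = (201/52 - 30703) + 18546 = -1596355/52 + 18546 = -631963/52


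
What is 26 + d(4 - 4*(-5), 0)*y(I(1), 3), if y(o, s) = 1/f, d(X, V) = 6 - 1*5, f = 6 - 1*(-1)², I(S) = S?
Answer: 131/5 ≈ 26.200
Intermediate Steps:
f = 5 (f = 6 - 1*1 = 6 - 1 = 5)
d(X, V) = 1 (d(X, V) = 6 - 5 = 1)
y(o, s) = ⅕ (y(o, s) = 1/5 = ⅕)
26 + d(4 - 4*(-5), 0)*y(I(1), 3) = 26 + 1*(⅕) = 26 + ⅕ = 131/5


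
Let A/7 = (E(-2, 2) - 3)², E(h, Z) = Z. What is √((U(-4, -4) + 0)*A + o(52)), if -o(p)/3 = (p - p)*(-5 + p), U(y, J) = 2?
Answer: √14 ≈ 3.7417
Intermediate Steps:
o(p) = 0 (o(p) = -3*(p - p)*(-5 + p) = -0*(-5 + p) = -3*0 = 0)
A = 7 (A = 7*(2 - 3)² = 7*(-1)² = 7*1 = 7)
√((U(-4, -4) + 0)*A + o(52)) = √((2 + 0)*7 + 0) = √(2*7 + 0) = √(14 + 0) = √14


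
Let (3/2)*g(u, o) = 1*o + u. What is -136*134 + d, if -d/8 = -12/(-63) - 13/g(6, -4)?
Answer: -381098/21 ≈ -18148.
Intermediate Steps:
g(u, o) = 2*o/3 + 2*u/3 (g(u, o) = 2*(1*o + u)/3 = 2*(o + u)/3 = 2*o/3 + 2*u/3)
d = 1606/21 (d = -8*(-12/(-63) - 13/((⅔)*(-4) + (⅔)*6)) = -8*(-12*(-1/63) - 13/(-8/3 + 4)) = -8*(4/21 - 13/4/3) = -8*(4/21 - 13*¾) = -8*(4/21 - 39/4) = -8*(-803/84) = 1606/21 ≈ 76.476)
-136*134 + d = -136*134 + 1606/21 = -18224 + 1606/21 = -381098/21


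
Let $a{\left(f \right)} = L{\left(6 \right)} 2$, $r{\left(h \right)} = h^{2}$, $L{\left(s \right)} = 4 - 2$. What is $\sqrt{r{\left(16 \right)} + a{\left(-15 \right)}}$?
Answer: $2 \sqrt{65} \approx 16.125$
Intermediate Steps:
$L{\left(s \right)} = 2$ ($L{\left(s \right)} = 4 - 2 = 2$)
$a{\left(f \right)} = 4$ ($a{\left(f \right)} = 2 \cdot 2 = 4$)
$\sqrt{r{\left(16 \right)} + a{\left(-15 \right)}} = \sqrt{16^{2} + 4} = \sqrt{256 + 4} = \sqrt{260} = 2 \sqrt{65}$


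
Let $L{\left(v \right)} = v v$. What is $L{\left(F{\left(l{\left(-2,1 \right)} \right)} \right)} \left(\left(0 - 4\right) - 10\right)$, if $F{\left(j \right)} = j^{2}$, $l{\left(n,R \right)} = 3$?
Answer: $-1134$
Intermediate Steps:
$L{\left(v \right)} = v^{2}$
$L{\left(F{\left(l{\left(-2,1 \right)} \right)} \right)} \left(\left(0 - 4\right) - 10\right) = \left(3^{2}\right)^{2} \left(\left(0 - 4\right) - 10\right) = 9^{2} \left(\left(0 - 4\right) - 10\right) = 81 \left(-4 - 10\right) = 81 \left(-14\right) = -1134$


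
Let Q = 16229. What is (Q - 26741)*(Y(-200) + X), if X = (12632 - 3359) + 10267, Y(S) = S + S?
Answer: -201199680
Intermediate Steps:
Y(S) = 2*S
X = 19540 (X = 9273 + 10267 = 19540)
(Q - 26741)*(Y(-200) + X) = (16229 - 26741)*(2*(-200) + 19540) = -10512*(-400 + 19540) = -10512*19140 = -201199680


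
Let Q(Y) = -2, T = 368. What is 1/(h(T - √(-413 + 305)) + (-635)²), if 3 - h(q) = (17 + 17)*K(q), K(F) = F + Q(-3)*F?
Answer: 34645/14403322704 + 17*I*√3/14403322704 ≈ 2.4053e-6 + 2.0443e-9*I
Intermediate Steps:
K(F) = -F (K(F) = F - 2*F = -F)
h(q) = 3 + 34*q (h(q) = 3 - (17 + 17)*(-q) = 3 - 34*(-q) = 3 - (-34)*q = 3 + 34*q)
1/(h(T - √(-413 + 305)) + (-635)²) = 1/((3 + 34*(368 - √(-413 + 305))) + (-635)²) = 1/((3 + 34*(368 - √(-108))) + 403225) = 1/((3 + 34*(368 - 6*I*√3)) + 403225) = 1/((3 + (12512 - 204*I*√3)) + 403225) = 1/((12515 - 204*I*√3) + 403225) = 1/(415740 - 204*I*√3)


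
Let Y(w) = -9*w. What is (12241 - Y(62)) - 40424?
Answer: -27625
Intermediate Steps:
(12241 - Y(62)) - 40424 = (12241 - (-9)*62) - 40424 = (12241 - 1*(-558)) - 40424 = (12241 + 558) - 40424 = 12799 - 40424 = -27625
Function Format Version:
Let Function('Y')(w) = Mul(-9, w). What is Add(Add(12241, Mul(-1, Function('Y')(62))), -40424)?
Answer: -27625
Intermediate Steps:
Add(Add(12241, Mul(-1, Function('Y')(62))), -40424) = Add(Add(12241, Mul(-1, Mul(-9, 62))), -40424) = Add(Add(12241, Mul(-1, -558)), -40424) = Add(Add(12241, 558), -40424) = Add(12799, -40424) = -27625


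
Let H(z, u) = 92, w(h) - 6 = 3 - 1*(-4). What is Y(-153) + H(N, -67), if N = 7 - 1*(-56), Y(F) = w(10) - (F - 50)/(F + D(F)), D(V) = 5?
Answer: 15337/148 ≈ 103.63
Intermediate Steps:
w(h) = 13 (w(h) = 6 + (3 - 1*(-4)) = 6 + (3 + 4) = 6 + 7 = 13)
Y(F) = 13 - (-50 + F)/(5 + F) (Y(F) = 13 - (F - 50)/(F + 5) = 13 - (-50 + F)/(5 + F))
N = 63 (N = 7 + 56 = 63)
Y(-153) + H(N, -67) = (115 + 12*(-153))/(5 - 153) + 92 = (115 - 1836)/(-148) + 92 = -1/148*(-1721) + 92 = 1721/148 + 92 = 15337/148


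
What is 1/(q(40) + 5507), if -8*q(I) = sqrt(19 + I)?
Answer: 352448/1940931077 + 8*sqrt(59)/1940931077 ≈ 0.00018162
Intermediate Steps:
q(I) = -sqrt(19 + I)/8
1/(q(40) + 5507) = 1/(-sqrt(19 + 40)/8 + 5507) = 1/(-sqrt(59)/8 + 5507) = 1/(5507 - sqrt(59)/8)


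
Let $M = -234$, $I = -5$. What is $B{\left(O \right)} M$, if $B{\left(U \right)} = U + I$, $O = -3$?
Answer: $1872$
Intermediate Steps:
$B{\left(U \right)} = -5 + U$ ($B{\left(U \right)} = U - 5 = -5 + U$)
$B{\left(O \right)} M = \left(-5 - 3\right) \left(-234\right) = \left(-8\right) \left(-234\right) = 1872$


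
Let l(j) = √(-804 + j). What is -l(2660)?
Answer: -8*√29 ≈ -43.081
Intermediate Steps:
-l(2660) = -√(-804 + 2660) = -√1856 = -8*√29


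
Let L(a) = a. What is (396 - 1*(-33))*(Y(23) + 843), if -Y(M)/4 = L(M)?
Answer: 322179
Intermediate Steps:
Y(M) = -4*M
(396 - 1*(-33))*(Y(23) + 843) = (396 - 1*(-33))*(-4*23 + 843) = (396 + 33)*(-92 + 843) = 429*751 = 322179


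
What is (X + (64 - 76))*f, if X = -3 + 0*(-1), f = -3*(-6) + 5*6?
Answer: -720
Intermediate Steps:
f = 48 (f = 18 + 30 = 48)
X = -3 (X = -3 + 0 = -3)
(X + (64 - 76))*f = (-3 + (64 - 76))*48 = (-3 - 12)*48 = -15*48 = -720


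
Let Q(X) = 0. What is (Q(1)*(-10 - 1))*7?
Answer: 0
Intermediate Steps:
(Q(1)*(-10 - 1))*7 = (0*(-10 - 1))*7 = (0*(-11))*7 = 0*7 = 0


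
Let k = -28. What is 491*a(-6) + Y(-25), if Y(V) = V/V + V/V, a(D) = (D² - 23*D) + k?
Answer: 71688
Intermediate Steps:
a(D) = -28 + D² - 23*D (a(D) = (D² - 23*D) - 28 = -28 + D² - 23*D)
Y(V) = 2 (Y(V) = 1 + 1 = 2)
491*a(-6) + Y(-25) = 491*(-28 + (-6)² - 23*(-6)) + 2 = 491*(-28 + 36 + 138) + 2 = 491*146 + 2 = 71686 + 2 = 71688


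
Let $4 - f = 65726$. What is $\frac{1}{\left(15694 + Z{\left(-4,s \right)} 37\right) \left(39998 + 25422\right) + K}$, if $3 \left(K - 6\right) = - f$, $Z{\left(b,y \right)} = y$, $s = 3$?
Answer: $\frac{3}{3101955040} \approx 9.6713 \cdot 10^{-10}$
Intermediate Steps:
$f = -65722$ ($f = 4 - 65726 = -65722$)
$K = \frac{65740}{3}$ ($K = 6 + \frac{\left(-1\right) \left(-65722\right)}{3} = 6 + \frac{1}{3} \cdot 65722 = 6 + \frac{65722}{3} = \frac{65740}{3} \approx 21913.0$)
$\frac{1}{\left(15694 + Z{\left(-4,s \right)} 37\right) \left(39998 + 25422\right) + K} = \frac{1}{\left(15694 + 3 \cdot 37\right) \left(39998 + 25422\right) + \frac{65740}{3}} = \frac{1}{\left(15694 + 111\right) 65420 + \frac{65740}{3}} = \frac{1}{15805 \cdot 65420 + \frac{65740}{3}} = \frac{1}{1033963100 + \frac{65740}{3}} = \frac{1}{\frac{3101955040}{3}} = \frac{3}{3101955040}$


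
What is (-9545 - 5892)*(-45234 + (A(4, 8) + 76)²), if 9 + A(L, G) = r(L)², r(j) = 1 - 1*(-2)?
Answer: 609113146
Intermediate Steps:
r(j) = 3 (r(j) = 1 + 2 = 3)
A(L, G) = 0 (A(L, G) = -9 + 3² = -9 + 9 = 0)
(-9545 - 5892)*(-45234 + (A(4, 8) + 76)²) = (-9545 - 5892)*(-45234 + (0 + 76)²) = -15437*(-45234 + 76²) = -15437*(-45234 + 5776) = -15437*(-39458) = 609113146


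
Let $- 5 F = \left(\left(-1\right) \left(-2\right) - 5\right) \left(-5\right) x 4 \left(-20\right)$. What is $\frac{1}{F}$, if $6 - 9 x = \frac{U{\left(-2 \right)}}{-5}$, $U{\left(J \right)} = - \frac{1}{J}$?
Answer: $\frac{3}{488} \approx 0.0061475$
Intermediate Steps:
$x = \frac{61}{90}$ ($x = \frac{2}{3} - \frac{- \frac{1}{-2} \frac{1}{-5}}{9} = \frac{2}{3} - \frac{\left(-1\right) \left(- \frac{1}{2}\right) \left(- \frac{1}{5}\right)}{9} = \frac{2}{3} - \frac{\frac{1}{2} \left(- \frac{1}{5}\right)}{9} = \frac{2}{3} - - \frac{1}{90} = \frac{2}{3} + \frac{1}{90} = \frac{61}{90} \approx 0.67778$)
$F = \frac{488}{3}$ ($F = - \frac{\left(\left(-1\right) \left(-2\right) - 5\right) \left(-5\right) \frac{61}{90} \cdot 4 \left(-20\right)}{5} = - \frac{\left(2 - 5\right) \left(-5\right) \frac{122}{45} \left(-20\right)}{5} = - \frac{\left(-3\right) \left(-5\right) \frac{122}{45} \left(-20\right)}{5} = - \frac{15 \cdot \frac{122}{45} \left(-20\right)}{5} = - \frac{\frac{122}{3} \left(-20\right)}{5} = \left(- \frac{1}{5}\right) \left(- \frac{2440}{3}\right) = \frac{488}{3} \approx 162.67$)
$\frac{1}{F} = \frac{1}{\frac{488}{3}} = \frac{3}{488}$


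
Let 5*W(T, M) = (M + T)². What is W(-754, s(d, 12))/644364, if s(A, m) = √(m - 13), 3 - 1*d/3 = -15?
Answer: (754 - I)²/3221820 ≈ 0.17646 - 0.00046806*I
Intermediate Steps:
d = 54 (d = 9 - 3*(-15) = 9 + 45 = 54)
s(A, m) = √(-13 + m)
W(T, M) = (M + T)²/5
W(-754, s(d, 12))/644364 = ((√(-13 + 12) - 754)²/5)/644364 = ((√(-1) - 754)²/5)*(1/644364) = ((I - 754)²/5)*(1/644364) = ((-754 + I)²/5)*(1/644364) = (-754 + I)²/3221820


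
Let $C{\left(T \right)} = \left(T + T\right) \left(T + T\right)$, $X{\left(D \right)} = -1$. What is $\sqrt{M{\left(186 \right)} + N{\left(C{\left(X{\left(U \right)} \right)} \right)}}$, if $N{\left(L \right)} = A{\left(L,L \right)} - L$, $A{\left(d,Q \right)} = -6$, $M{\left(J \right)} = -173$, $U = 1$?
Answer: $i \sqrt{183} \approx 13.528 i$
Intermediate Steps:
$C{\left(T \right)} = 4 T^{2}$ ($C{\left(T \right)} = 2 T 2 T = 4 T^{2}$)
$N{\left(L \right)} = -6 - L$
$\sqrt{M{\left(186 \right)} + N{\left(C{\left(X{\left(U \right)} \right)} \right)}} = \sqrt{-173 - \left(6 + 4 \left(-1\right)^{2}\right)} = \sqrt{-173 - \left(6 + 4 \cdot 1\right)} = \sqrt{-173 - 10} = \sqrt{-183} = i \sqrt{183}$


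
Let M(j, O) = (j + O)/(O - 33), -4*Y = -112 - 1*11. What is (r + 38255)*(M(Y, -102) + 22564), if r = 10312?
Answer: 13150697047/12 ≈ 1.0959e+9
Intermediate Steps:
Y = 123/4 (Y = -(-112 - 1*11)/4 = -(-112 - 11)/4 = -1/4*(-123) = 123/4 ≈ 30.750)
M(j, O) = (O + j)/(-33 + O)
(r + 38255)*(M(Y, -102) + 22564) = (10312 + 38255)*((-102 + 123/4)/(-33 - 102) + 22564) = 48567*(-285/4/(-135) + 22564) = 48567*(-1/135*(-285/4) + 22564) = 48567*(19/36 + 22564) = 48567*(812323/36) = 13150697047/12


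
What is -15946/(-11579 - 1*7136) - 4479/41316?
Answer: 191666817/257742980 ≈ 0.74364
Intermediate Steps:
-15946/(-11579 - 1*7136) - 4479/41316 = -15946/(-11579 - 7136) - 4479*1/41316 = -15946/(-18715) - 1493/13772 = -15946*(-1/18715) - 1493/13772 = 15946/18715 - 1493/13772 = 191666817/257742980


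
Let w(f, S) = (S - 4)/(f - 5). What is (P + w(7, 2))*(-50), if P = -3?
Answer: 200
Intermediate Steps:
w(f, S) = (-4 + S)/(-5 + f)
(P + w(7, 2))*(-50) = (-3 + (-4 + 2)/(-5 + 7))*(-50) = (-3 - 2/2)*(-50) = (-3 + (1/2)*(-2))*(-50) = (-3 - 1)*(-50) = -4*(-50) = 200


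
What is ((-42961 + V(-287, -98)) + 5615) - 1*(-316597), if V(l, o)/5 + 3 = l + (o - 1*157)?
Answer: 276526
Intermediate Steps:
V(l, o) = -800 + 5*l + 5*o (V(l, o) = -15 + 5*(l + (o - 1*157)) = -15 + 5*(l + (o - 157)) = -15 + 5*(l + (-157 + o)) = -15 + 5*(-157 + l + o) = -15 + (-785 + 5*l + 5*o) = -800 + 5*l + 5*o)
((-42961 + V(-287, -98)) + 5615) - 1*(-316597) = ((-42961 + (-800 + 5*(-287) + 5*(-98))) + 5615) - 1*(-316597) = ((-42961 + (-800 - 1435 - 490)) + 5615) + 316597 = ((-42961 - 2725) + 5615) + 316597 = (-45686 + 5615) + 316597 = -40071 + 316597 = 276526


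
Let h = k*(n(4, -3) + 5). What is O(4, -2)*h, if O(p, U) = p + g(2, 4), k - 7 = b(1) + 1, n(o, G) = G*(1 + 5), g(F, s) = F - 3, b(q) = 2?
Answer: -390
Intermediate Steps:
g(F, s) = -3 + F
n(o, G) = 6*G (n(o, G) = G*6 = 6*G)
k = 10 (k = 7 + (2 + 1) = 7 + 3 = 10)
h = -130 (h = 10*(6*(-3) + 5) = 10*(-18 + 5) = 10*(-13) = -130)
O(p, U) = -1 + p (O(p, U) = p + (-3 + 2) = p - 1 = -1 + p)
O(4, -2)*h = (-1 + 4)*(-130) = 3*(-130) = -390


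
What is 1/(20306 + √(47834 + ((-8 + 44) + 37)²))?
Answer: 1846/37480043 - 3*√5907/412280473 ≈ 4.8694e-5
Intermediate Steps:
1/(20306 + √(47834 + ((-8 + 44) + 37)²)) = 1/(20306 + √(47834 + (36 + 37)²)) = 1/(20306 + √(47834 + 73²)) = 1/(20306 + √(47834 + 5329)) = 1/(20306 + √53163) = 1/(20306 + 3*√5907)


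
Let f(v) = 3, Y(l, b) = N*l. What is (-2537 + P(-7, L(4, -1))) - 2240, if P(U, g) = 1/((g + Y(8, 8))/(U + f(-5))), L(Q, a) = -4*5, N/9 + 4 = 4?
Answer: -23884/5 ≈ -4776.8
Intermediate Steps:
N = 0 (N = -36 + 9*4 = -36 + 36 = 0)
Y(l, b) = 0 (Y(l, b) = 0*l = 0)
L(Q, a) = -20
P(U, g) = (3 + U)/g (P(U, g) = 1/((g + 0)/(U + 3)) = 1/(g/(3 + U)) = (3 + U)/g)
(-2537 + P(-7, L(4, -1))) - 2240 = (-2537 + (3 - 7)/(-20)) - 2240 = (-2537 - 1/20*(-4)) - 2240 = (-2537 + 1/5) - 2240 = -12684/5 - 2240 = -23884/5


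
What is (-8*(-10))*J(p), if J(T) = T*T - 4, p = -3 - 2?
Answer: 1680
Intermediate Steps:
p = -5
J(T) = -4 + T² (J(T) = T² - 4 = -4 + T²)
(-8*(-10))*J(p) = (-8*(-10))*(-4 + (-5)²) = 80*(-4 + 25) = 80*21 = 1680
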